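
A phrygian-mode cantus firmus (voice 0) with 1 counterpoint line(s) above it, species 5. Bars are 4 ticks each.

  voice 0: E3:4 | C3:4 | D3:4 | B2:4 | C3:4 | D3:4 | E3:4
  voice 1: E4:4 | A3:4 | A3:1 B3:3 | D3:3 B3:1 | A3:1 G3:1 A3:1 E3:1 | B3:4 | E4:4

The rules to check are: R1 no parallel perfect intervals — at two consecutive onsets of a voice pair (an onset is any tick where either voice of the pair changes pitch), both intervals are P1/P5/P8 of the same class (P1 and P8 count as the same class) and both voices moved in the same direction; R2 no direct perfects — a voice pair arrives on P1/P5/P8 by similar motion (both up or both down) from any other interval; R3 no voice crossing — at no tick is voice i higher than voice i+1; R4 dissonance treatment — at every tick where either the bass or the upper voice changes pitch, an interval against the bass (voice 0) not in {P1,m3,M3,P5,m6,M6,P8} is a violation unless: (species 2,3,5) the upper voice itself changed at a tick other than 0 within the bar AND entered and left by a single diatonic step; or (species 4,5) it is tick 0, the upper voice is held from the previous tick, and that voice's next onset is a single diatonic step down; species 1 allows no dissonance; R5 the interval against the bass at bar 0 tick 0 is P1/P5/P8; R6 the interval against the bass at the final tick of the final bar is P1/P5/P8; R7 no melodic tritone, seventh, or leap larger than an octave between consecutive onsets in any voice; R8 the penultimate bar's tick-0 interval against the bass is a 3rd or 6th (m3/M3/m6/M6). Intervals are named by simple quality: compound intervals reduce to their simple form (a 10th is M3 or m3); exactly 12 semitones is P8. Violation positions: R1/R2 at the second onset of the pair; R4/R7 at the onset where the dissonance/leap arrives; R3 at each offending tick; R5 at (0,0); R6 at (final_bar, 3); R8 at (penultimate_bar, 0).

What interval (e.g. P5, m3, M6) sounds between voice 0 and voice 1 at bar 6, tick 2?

P8

voice 0=E3 voice 1=E4 -> P8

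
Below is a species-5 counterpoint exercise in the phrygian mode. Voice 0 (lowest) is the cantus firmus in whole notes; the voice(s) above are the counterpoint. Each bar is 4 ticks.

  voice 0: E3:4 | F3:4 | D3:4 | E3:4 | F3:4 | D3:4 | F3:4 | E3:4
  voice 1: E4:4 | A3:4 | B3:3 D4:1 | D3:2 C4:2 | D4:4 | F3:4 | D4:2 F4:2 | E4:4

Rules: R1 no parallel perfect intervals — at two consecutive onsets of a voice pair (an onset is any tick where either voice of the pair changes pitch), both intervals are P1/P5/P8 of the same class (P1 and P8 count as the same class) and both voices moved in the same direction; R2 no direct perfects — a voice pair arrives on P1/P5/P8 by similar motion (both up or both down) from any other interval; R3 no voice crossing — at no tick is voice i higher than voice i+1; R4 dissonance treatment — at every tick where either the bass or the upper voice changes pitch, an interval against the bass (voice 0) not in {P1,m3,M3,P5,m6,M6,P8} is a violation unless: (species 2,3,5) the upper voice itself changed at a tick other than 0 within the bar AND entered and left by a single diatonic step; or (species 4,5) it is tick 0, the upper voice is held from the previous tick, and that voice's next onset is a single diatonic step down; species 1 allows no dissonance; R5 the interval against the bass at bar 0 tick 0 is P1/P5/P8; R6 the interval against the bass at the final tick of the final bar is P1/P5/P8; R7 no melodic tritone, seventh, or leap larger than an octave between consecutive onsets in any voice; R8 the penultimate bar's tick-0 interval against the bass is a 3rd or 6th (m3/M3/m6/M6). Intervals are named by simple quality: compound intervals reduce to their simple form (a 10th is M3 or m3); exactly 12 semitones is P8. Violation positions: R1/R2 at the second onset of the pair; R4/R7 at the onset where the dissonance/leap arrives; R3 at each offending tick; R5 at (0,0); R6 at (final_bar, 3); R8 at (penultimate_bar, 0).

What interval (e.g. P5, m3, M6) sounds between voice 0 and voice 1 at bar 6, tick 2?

P8

voice 0=F3 voice 1=F4 -> P8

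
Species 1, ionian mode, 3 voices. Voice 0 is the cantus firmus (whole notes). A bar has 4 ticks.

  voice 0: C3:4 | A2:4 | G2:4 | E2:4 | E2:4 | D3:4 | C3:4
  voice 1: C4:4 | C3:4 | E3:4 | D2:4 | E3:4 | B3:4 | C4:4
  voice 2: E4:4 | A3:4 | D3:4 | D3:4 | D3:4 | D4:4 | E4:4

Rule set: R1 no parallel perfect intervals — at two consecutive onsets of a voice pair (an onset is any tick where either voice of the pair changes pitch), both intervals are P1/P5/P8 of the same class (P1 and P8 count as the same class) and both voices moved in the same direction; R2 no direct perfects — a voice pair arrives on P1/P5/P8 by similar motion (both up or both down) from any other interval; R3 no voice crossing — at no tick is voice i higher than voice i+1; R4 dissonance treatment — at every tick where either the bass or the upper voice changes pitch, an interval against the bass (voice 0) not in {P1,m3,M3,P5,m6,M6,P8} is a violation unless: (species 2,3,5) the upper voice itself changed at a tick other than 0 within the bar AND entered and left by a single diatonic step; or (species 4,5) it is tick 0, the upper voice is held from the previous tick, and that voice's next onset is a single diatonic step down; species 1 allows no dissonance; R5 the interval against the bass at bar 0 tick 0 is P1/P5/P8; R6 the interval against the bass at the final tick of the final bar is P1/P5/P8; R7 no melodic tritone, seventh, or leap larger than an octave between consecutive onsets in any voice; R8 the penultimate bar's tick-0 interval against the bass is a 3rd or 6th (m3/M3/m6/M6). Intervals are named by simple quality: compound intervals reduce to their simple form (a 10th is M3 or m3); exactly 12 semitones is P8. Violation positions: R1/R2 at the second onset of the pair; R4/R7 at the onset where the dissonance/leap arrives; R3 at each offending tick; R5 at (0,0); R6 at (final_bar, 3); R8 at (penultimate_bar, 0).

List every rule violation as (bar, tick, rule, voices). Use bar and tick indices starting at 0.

(0, 0, R5, (0, 2))
(1, 0, R2, (0, 2))
(2, 0, R2, (0, 2))
(2, 0, R3, (1, 2))
(2, 1, R3, (1, 2))
(2, 2, R3, (1, 2))
(2, 3, R3, (1, 2))
(3, 0, R3, (0, 1))
(3, 0, R4, (0, 1))
(3, 0, R4, (0, 2))
(3, 0, R7, (1,))
(3, 1, R3, (0, 1))
(3, 2, R3, (0, 1))
(3, 3, R3, (0, 1))
(4, 0, R3, (1, 2))
(4, 0, R7, (1,))
(4, 1, R3, (1, 2))
(4, 2, R3, (1, 2))
(4, 3, R3, (1, 2))
(5, 0, R2, (0, 2))
(5, 0, R7, (0,))
(5, 0, R8, (0, 2))
(6, 3, R6, (0, 2))

bar 0: v0=C3 v1=C4 v2=E4 downbeat M3
bar 1: v0=A2 v1=C3 v2=A3 downbeat P8
bar 2: v0=G2 v1=E3 v2=D3 downbeat P5
bar 3: v0=E2 v1=D2 v2=D3 downbeat m7
bar 4: v0=E2 v1=E3 v2=D3 downbeat m7
bar 5: v0=D3 v1=B3 v2=D4 downbeat P8
bar 6: v0=C3 v1=C4 v2=E4 downbeat M3
  -> R5 @ bar 0 tick 0 v(0, 2): opens on M3
  -> R2 @ bar 1 tick 0 v(0, 2): C3/E4 M3 -> A2/A3 P8 similar
  -> R2 @ bar 2 tick 0 v(0, 2): A2/A3 P8 -> G2/D3 P5 similar
  -> R3 @ bar 2 tick 0 v(1, 2): E3 above D3
  -> R3 @ bar 2 tick 1 v(1, 2): E3 above D3
  -> R3 @ bar 2 tick 2 v(1, 2): E3 above D3
  -> R3 @ bar 2 tick 3 v(1, 2): E3 above D3
  -> R3 @ bar 3 tick 0 v(0, 1): E2 above D2
  -> R4 @ bar 3 tick 0 v(0, 1): E2/D2 M2 untreated
  -> R4 @ bar 3 tick 0 v(0, 2): E2/D3 m7 untreated
  -> R7 @ bar 3 tick 0 v(1,): E3->D2 leap 14st
  -> R3 @ bar 3 tick 1 v(0, 1): E2 above D2
  -> R3 @ bar 3 tick 2 v(0, 1): E2 above D2
  -> R3 @ bar 3 tick 3 v(0, 1): E2 above D2
  -> R3 @ bar 4 tick 0 v(1, 2): E3 above D3
  -> R7 @ bar 4 tick 0 v(1,): D2->E3 leap 14st
  -> R3 @ bar 4 tick 1 v(1, 2): E3 above D3
  -> R3 @ bar 4 tick 2 v(1, 2): E3 above D3
  -> R3 @ bar 4 tick 3 v(1, 2): E3 above D3
  -> R2 @ bar 5 tick 0 v(0, 2): E2/D3 m7 -> D3/D4 P8 similar
  -> R7 @ bar 5 tick 0 v(0,): E2->D3 leap 10st
  -> R8 @ bar 5 tick 0 v(0, 2): penult P8 not 3rd/6th
  -> R6 @ bar 6 tick 3 v(0, 2): closes on M3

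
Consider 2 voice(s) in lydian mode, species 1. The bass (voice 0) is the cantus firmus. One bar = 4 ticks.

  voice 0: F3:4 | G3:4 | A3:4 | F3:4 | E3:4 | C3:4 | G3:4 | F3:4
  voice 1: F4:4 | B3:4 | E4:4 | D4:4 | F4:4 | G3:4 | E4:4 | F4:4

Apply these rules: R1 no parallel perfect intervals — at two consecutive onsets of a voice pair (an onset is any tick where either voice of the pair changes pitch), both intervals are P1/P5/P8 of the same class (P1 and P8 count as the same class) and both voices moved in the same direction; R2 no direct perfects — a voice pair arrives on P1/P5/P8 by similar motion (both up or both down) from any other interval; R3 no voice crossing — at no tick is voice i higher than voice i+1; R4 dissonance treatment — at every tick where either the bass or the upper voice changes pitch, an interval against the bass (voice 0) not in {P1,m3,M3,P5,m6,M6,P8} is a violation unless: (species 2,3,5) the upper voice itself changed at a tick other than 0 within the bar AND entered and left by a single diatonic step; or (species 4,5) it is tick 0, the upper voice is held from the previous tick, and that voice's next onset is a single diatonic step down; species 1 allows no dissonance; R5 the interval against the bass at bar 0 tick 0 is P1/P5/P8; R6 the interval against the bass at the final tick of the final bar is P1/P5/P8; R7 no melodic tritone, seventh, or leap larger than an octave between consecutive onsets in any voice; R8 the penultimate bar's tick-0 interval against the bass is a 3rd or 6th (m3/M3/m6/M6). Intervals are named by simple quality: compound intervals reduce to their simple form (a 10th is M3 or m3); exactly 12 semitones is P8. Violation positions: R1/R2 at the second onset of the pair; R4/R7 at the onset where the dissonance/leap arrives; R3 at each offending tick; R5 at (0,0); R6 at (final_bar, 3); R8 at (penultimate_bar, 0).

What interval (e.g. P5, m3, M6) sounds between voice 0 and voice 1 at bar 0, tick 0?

P8

voice 0=F3 voice 1=F4 -> P8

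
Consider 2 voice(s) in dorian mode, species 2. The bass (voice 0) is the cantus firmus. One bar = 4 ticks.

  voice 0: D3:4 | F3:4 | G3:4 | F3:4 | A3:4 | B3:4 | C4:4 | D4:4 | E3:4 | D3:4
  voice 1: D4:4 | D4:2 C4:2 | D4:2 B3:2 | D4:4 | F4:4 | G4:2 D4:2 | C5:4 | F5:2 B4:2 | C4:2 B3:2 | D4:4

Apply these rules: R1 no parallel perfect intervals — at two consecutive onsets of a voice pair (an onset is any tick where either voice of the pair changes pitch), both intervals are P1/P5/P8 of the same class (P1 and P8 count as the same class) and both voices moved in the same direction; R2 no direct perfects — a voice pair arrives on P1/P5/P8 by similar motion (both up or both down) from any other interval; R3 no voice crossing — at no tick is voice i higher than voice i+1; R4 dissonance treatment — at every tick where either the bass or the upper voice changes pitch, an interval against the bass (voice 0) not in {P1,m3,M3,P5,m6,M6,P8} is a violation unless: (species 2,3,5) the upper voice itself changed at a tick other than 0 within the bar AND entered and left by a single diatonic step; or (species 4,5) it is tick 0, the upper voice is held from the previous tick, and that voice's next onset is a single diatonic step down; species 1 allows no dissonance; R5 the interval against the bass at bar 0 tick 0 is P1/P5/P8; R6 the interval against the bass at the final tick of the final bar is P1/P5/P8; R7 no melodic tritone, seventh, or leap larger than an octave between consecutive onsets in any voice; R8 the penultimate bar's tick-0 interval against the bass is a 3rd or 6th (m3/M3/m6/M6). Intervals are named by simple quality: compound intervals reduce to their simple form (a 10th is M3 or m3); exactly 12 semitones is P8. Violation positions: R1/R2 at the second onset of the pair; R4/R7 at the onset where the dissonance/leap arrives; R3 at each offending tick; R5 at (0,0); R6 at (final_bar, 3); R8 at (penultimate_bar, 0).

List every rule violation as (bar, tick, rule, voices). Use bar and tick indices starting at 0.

bar 0: v0=D3 v1=D4 downbeat P8
bar 1: v0=F3 v1=D4 downbeat M6
bar 2: v0=G3 v1=D4 downbeat P5
bar 3: v0=F3 v1=D4 downbeat M6
bar 4: v0=A3 v1=F4 downbeat m6
bar 5: v0=B3 v1=G4 downbeat m6
bar 6: v0=C4 v1=C5 downbeat P8
bar 7: v0=D4 v1=F5 downbeat m3
bar 8: v0=E3 v1=C4 downbeat m6
bar 9: v0=D3 v1=D4 downbeat P8
  -> R1 @ bar 2 tick 0 v(0, 1): F3/C4 P5 -> G3/D4 P5 similar
  -> R2 @ bar 6 tick 0 v(0, 1): B3/D4 m3 -> C4/C5 P8 similar
  -> R7 @ bar 6 tick 0 v(1,): D4->C5 leap 10st
  -> R7 @ bar 7 tick 2 v(1,): F5->B4 leap 6st
  -> R7 @ bar 8 tick 0 v(0,): D4->E3 leap 10st
  -> R7 @ bar 8 tick 0 v(1,): B4->C4 leap 11st

(2, 0, R1, (0, 1))
(6, 0, R2, (0, 1))
(6, 0, R7, (1,))
(7, 2, R7, (1,))
(8, 0, R7, (0,))
(8, 0, R7, (1,))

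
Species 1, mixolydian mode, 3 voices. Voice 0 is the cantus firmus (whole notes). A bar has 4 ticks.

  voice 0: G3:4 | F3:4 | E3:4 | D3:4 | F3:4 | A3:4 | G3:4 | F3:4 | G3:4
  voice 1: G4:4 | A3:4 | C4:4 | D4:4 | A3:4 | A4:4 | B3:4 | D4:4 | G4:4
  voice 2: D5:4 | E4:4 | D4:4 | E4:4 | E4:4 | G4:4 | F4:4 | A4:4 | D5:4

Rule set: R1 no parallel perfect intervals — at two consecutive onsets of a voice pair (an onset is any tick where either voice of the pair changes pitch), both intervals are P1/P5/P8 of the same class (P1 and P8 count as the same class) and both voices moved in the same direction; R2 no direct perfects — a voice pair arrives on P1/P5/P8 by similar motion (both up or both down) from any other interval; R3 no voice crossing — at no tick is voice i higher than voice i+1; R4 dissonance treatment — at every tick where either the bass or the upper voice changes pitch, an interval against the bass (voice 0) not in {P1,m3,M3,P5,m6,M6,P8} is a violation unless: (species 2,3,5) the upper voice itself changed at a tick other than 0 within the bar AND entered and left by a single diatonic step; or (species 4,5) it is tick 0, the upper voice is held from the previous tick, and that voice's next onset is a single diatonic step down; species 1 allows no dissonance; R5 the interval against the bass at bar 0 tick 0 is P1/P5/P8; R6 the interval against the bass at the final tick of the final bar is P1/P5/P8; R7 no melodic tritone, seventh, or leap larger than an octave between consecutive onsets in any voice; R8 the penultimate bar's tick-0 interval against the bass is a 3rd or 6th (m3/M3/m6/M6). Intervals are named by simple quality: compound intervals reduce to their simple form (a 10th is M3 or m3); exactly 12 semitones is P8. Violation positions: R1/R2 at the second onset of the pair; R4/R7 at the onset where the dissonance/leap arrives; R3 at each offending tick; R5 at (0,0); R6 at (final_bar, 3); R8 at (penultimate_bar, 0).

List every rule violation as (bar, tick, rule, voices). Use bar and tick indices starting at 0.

bar 0: v0=G3 v1=G4 v2=D5 downbeat P5
bar 1: v0=F3 v1=A3 v2=E4 downbeat M7
bar 2: v0=E3 v1=C4 v2=D4 downbeat m7
bar 3: v0=D3 v1=D4 v2=E4 downbeat M2
bar 4: v0=F3 v1=A3 v2=E4 downbeat M7
bar 5: v0=A3 v1=A4 v2=G4 downbeat m7
bar 6: v0=G3 v1=B3 v2=F4 downbeat m7
bar 7: v0=F3 v1=D4 v2=A4 downbeat M3
bar 8: v0=G3 v1=G4 v2=D5 downbeat P5
  -> R1 @ bar 1 tick 0 v(1, 2): G4/D5 P5 -> A3/E4 P5 similar
  -> R4 @ bar 1 tick 0 v(0, 2): F3/E4 M7 untreated
  -> R7 @ bar 1 tick 0 v(1,): G4->A3 leap 10st
  -> R7 @ bar 1 tick 0 v(2,): D5->E4 leap 10st
  -> R4 @ bar 2 tick 0 v(0, 2): E3/D4 m7 untreated
  -> R4 @ bar 3 tick 0 v(0, 2): D3/E4 M2 untreated
  -> R4 @ bar 4 tick 0 v(0, 2): F3/E4 M7 untreated
  -> R2 @ bar 5 tick 0 v(0, 1): F3/A3 M3 -> A3/A4 P8 similar
  -> R3 @ bar 5 tick 0 v(1, 2): A4 above G4
  -> R4 @ bar 5 tick 0 v(0, 2): A3/G4 m7 untreated
  -> R3 @ bar 5 tick 1 v(1, 2): A4 above G4
  -> R3 @ bar 5 tick 2 v(1, 2): A4 above G4
  -> R3 @ bar 5 tick 3 v(1, 2): A4 above G4
  -> R4 @ bar 6 tick 0 v(0, 2): G3/F4 m7 untreated
  -> R7 @ bar 6 tick 0 v(1,): A4->B3 leap 10st
  -> R2 @ bar 7 tick 0 v(1, 2): B3/F4 TT -> D4/A4 P5 similar
  -> R1 @ bar 8 tick 0 v(1, 2): D4/A4 P5 -> G4/D5 P5 similar
  -> R2 @ bar 8 tick 0 v(0, 1): F3/D4 M6 -> G3/G4 P8 similar
  -> R2 @ bar 8 tick 0 v(0, 2): F3/A4 M3 -> G3/D5 P5 similar

(1, 0, R1, (1, 2))
(1, 0, R4, (0, 2))
(1, 0, R7, (1,))
(1, 0, R7, (2,))
(2, 0, R4, (0, 2))
(3, 0, R4, (0, 2))
(4, 0, R4, (0, 2))
(5, 0, R2, (0, 1))
(5, 0, R3, (1, 2))
(5, 0, R4, (0, 2))
(5, 1, R3, (1, 2))
(5, 2, R3, (1, 2))
(5, 3, R3, (1, 2))
(6, 0, R4, (0, 2))
(6, 0, R7, (1,))
(7, 0, R2, (1, 2))
(8, 0, R1, (1, 2))
(8, 0, R2, (0, 1))
(8, 0, R2, (0, 2))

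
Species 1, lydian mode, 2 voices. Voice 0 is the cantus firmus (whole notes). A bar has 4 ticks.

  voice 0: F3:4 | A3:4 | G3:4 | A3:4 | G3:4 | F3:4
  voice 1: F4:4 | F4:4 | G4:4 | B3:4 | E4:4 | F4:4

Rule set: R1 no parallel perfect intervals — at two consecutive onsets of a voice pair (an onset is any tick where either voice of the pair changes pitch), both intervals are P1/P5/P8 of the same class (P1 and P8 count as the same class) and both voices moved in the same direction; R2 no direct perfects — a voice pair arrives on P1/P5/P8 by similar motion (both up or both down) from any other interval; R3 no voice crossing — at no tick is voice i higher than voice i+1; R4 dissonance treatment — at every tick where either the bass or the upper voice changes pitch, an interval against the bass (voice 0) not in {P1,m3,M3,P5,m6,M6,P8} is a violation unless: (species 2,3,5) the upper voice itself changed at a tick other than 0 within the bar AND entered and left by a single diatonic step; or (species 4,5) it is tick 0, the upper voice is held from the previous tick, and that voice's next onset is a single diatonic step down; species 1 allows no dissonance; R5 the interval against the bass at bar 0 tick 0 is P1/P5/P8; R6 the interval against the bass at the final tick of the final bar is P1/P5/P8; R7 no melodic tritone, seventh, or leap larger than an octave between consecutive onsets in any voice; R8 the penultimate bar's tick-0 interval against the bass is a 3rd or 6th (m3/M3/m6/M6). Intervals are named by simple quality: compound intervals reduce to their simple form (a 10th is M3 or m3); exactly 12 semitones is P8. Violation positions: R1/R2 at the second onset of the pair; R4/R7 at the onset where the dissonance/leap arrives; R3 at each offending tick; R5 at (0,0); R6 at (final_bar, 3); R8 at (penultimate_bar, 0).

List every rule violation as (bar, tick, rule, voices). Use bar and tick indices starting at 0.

(3, 0, R4, (0, 1))

bar 0: v0=F3 v1=F4 downbeat P8
bar 1: v0=A3 v1=F4 downbeat m6
bar 2: v0=G3 v1=G4 downbeat P8
bar 3: v0=A3 v1=B3 downbeat M2
bar 4: v0=G3 v1=E4 downbeat M6
bar 5: v0=F3 v1=F4 downbeat P8
  -> R4 @ bar 3 tick 0 v(0, 1): A3/B3 M2 untreated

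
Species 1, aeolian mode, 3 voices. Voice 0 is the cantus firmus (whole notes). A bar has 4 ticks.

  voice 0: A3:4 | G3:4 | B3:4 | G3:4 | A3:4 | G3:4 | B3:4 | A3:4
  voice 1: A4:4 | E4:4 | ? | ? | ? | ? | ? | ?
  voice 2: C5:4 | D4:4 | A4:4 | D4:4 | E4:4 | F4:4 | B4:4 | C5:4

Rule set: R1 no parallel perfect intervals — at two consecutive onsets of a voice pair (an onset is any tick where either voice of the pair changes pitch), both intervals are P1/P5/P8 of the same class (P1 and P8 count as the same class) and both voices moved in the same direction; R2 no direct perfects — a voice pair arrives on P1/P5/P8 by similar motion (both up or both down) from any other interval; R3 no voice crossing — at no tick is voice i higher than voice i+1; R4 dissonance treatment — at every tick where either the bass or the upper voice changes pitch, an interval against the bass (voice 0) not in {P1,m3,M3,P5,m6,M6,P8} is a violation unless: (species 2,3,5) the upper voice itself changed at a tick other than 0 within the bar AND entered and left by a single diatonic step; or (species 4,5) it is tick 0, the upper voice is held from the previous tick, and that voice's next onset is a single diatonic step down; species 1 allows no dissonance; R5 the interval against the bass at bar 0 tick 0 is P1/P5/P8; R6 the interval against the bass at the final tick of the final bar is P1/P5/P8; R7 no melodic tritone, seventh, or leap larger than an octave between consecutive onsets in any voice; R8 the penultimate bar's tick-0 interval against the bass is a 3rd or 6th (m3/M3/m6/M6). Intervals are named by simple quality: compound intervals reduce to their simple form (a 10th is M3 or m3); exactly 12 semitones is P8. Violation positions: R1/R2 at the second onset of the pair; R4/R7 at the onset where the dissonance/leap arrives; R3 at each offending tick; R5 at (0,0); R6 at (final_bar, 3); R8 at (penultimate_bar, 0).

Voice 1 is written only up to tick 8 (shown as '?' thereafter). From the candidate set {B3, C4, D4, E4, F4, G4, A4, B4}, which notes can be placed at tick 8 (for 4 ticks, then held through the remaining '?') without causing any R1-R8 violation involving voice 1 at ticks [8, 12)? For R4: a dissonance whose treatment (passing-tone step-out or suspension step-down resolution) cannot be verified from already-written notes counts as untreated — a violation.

{B3, D4, G4}

B3: legal
C4: violates R4
D4: legal
E4: violates R4
F4: violates R4
G4: legal
A4: violates R2,R4
B4: violates R2,R3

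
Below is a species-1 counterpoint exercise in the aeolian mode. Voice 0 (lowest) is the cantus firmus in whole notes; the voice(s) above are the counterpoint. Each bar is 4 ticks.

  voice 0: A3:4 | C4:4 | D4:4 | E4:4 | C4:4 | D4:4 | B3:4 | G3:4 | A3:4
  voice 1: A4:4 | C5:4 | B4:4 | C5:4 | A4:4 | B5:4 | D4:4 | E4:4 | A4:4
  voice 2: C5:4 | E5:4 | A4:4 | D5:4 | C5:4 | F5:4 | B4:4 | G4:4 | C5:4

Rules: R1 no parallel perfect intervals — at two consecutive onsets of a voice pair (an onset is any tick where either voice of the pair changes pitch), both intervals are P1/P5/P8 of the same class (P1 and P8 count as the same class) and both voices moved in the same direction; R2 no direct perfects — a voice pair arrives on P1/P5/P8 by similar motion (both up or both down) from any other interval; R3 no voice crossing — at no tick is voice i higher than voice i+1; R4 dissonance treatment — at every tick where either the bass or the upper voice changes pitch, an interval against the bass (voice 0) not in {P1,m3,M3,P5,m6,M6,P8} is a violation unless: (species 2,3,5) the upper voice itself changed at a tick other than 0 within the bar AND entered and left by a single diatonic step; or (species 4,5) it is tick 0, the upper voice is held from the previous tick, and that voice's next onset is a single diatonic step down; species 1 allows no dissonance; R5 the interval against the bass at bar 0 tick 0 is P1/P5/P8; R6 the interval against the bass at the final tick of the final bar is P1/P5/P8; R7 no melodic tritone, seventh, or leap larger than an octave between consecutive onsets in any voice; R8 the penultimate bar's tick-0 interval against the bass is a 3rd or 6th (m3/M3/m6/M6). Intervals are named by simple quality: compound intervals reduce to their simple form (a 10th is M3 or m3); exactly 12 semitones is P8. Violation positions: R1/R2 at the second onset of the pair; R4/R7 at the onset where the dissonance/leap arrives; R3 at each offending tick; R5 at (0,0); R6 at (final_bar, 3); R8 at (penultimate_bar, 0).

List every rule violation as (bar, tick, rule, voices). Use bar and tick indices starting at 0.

bar 0: v0=A3 v1=A4 v2=C5 downbeat m3
bar 1: v0=C4 v1=C5 v2=E5 downbeat M3
bar 2: v0=D4 v1=B4 v2=A4 downbeat P5
bar 3: v0=E4 v1=C5 v2=D5 downbeat m7
bar 4: v0=C4 v1=A4 v2=C5 downbeat P8
bar 5: v0=D4 v1=B5 v2=F5 downbeat m3
bar 6: v0=B3 v1=D4 v2=B4 downbeat P8
bar 7: v0=G3 v1=E4 v2=G4 downbeat P8
bar 8: v0=A3 v1=A4 v2=C5 downbeat m3
  -> R5 @ bar 0 tick 0 v(0, 2): opens on m3
  -> R1 @ bar 1 tick 0 v(0, 1): A3/A4 P8 -> C4/C5 P8 similar
  -> R3 @ bar 2 tick 0 v(1, 2): B4 above A4
  -> R3 @ bar 2 tick 1 v(1, 2): B4 above A4
  -> R3 @ bar 2 tick 2 v(1, 2): B4 above A4
  -> R3 @ bar 2 tick 3 v(1, 2): B4 above A4
  -> R4 @ bar 3 tick 0 v(0, 2): E4/D5 m7 untreated
  -> R2 @ bar 4 tick 0 v(0, 2): E4/D5 m7 -> C4/C5 P8 similar
  -> R3 @ bar 5 tick 0 v(1, 2): B5 above F5
  -> R7 @ bar 5 tick 0 v(1,): A4->B5 leap 14st
  -> R3 @ bar 5 tick 1 v(1, 2): B5 above F5
  -> R3 @ bar 5 tick 2 v(1, 2): B5 above F5
  -> R3 @ bar 5 tick 3 v(1, 2): B5 above F5
  -> R2 @ bar 6 tick 0 v(0, 2): D4/F5 m3 -> B3/B4 P8 similar
  -> R7 @ bar 6 tick 0 v(1,): B5->D4 leap 21st
  -> R7 @ bar 6 tick 0 v(2,): F5->B4 leap 6st
  -> R1 @ bar 7 tick 0 v(0, 2): B3/B4 P8 -> G3/G4 P8 similar
  -> R8 @ bar 7 tick 0 v(0, 2): penult P8 not 3rd/6th
  -> R2 @ bar 8 tick 0 v(0, 1): G3/E4 M6 -> A3/A4 P8 similar
  -> R6 @ bar 8 tick 3 v(0, 2): closes on m3

(0, 0, R5, (0, 2))
(1, 0, R1, (0, 1))
(2, 0, R3, (1, 2))
(2, 1, R3, (1, 2))
(2, 2, R3, (1, 2))
(2, 3, R3, (1, 2))
(3, 0, R4, (0, 2))
(4, 0, R2, (0, 2))
(5, 0, R3, (1, 2))
(5, 0, R7, (1,))
(5, 1, R3, (1, 2))
(5, 2, R3, (1, 2))
(5, 3, R3, (1, 2))
(6, 0, R2, (0, 2))
(6, 0, R7, (1,))
(6, 0, R7, (2,))
(7, 0, R1, (0, 2))
(7, 0, R8, (0, 2))
(8, 0, R2, (0, 1))
(8, 3, R6, (0, 2))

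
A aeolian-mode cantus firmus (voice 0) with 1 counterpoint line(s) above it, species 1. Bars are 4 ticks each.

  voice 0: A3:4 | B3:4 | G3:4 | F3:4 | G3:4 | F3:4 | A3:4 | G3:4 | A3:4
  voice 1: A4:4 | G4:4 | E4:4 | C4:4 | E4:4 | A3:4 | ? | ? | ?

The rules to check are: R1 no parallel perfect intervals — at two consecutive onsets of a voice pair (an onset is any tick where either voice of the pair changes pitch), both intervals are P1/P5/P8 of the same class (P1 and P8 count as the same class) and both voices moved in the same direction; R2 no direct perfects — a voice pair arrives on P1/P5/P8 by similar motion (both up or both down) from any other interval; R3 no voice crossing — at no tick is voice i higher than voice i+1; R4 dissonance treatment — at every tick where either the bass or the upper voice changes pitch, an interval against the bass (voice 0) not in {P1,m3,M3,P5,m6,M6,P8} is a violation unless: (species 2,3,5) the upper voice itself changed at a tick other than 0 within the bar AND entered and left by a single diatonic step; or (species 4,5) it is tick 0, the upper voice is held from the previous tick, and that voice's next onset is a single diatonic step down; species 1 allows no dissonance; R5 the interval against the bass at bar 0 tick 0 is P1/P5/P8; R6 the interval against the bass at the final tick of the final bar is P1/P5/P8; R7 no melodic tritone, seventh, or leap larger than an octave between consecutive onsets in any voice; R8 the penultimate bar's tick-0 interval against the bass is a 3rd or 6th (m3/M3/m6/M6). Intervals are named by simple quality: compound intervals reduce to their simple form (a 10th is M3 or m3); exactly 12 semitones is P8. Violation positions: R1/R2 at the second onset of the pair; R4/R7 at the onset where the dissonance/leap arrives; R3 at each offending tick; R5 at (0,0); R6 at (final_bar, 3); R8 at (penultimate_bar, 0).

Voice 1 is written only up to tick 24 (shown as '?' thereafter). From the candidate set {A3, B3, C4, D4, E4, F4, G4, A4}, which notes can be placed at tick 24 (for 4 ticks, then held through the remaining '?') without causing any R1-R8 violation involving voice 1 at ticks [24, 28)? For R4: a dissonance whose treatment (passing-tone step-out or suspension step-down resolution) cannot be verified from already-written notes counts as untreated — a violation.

A3: legal
B3: violates R4
C4: legal
D4: violates R4
E4: violates R2
F4: legal
G4: violates R4,R7
A4: violates R2

{A3, C4, F4}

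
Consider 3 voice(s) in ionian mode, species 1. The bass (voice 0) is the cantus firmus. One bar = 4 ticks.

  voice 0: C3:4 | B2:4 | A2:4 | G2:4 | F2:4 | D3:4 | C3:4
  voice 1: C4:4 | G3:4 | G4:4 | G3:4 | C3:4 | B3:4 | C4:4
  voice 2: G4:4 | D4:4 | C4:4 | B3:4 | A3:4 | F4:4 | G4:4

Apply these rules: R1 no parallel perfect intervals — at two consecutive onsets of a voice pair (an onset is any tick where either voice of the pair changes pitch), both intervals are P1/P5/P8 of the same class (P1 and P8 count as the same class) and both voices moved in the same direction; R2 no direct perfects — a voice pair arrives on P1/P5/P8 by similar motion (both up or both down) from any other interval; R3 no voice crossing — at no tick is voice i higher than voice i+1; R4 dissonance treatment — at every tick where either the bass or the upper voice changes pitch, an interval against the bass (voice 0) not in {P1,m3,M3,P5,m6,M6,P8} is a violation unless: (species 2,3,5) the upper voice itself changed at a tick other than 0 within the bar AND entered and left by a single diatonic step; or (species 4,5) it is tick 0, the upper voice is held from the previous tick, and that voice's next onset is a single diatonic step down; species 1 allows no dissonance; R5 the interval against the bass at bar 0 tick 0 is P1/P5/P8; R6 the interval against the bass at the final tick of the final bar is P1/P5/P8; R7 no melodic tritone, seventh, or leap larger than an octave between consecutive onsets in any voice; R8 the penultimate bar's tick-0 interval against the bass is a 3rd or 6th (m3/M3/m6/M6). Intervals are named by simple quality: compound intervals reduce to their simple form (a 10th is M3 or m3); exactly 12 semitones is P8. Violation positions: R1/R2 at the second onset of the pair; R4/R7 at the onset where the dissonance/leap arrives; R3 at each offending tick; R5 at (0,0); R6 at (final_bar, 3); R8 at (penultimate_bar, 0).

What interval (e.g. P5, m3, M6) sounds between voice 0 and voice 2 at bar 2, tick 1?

voice 0=A2 voice 2=C4 -> m3

m3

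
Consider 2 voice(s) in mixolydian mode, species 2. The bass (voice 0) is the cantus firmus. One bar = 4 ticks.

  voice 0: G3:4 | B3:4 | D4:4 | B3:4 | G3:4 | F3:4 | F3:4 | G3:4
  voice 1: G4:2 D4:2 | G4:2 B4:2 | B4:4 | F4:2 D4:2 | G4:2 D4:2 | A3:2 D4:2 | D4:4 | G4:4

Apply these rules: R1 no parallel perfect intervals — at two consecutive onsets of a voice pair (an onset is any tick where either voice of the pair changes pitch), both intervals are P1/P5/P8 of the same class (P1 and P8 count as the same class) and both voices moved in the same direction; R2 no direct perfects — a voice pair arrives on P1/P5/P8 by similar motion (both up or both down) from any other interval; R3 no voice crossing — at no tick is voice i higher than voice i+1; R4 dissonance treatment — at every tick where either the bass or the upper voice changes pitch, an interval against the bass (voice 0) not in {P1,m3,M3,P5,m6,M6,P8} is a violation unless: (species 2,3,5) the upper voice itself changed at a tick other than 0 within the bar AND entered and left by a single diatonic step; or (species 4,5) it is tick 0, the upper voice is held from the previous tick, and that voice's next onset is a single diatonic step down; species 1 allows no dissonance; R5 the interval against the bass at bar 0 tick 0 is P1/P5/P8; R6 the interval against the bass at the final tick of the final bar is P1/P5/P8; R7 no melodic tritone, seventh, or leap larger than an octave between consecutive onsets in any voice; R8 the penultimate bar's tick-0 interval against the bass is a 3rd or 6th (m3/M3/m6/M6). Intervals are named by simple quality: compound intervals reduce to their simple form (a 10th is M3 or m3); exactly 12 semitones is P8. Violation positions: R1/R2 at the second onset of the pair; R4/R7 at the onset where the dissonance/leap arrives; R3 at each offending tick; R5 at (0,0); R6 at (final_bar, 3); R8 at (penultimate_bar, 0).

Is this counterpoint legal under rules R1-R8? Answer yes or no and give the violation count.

No (3 violations)

bar 0: v0=G3 v1=G4 (P8)
bar 1: v0=B3 v1=G4 (m6)
bar 2: v0=D4 v1=B4 (M6)
bar 3: v0=B3 v1=F4 (TT)
bar 4: v0=G3 v1=G4 (P8)
bar 5: v0=F3 v1=A3 (M3)
bar 6: v0=F3 v1=D4 (M6)
bar 7: v0=G3 v1=G4 (P8)
  R4 @ bar3.0: B3/F4 TT untreated
  R7 @ bar3.0: B4->F4 leap 6st
  R2 @ bar7.0: F3/D4 M6 -> G3/G4 P8 similar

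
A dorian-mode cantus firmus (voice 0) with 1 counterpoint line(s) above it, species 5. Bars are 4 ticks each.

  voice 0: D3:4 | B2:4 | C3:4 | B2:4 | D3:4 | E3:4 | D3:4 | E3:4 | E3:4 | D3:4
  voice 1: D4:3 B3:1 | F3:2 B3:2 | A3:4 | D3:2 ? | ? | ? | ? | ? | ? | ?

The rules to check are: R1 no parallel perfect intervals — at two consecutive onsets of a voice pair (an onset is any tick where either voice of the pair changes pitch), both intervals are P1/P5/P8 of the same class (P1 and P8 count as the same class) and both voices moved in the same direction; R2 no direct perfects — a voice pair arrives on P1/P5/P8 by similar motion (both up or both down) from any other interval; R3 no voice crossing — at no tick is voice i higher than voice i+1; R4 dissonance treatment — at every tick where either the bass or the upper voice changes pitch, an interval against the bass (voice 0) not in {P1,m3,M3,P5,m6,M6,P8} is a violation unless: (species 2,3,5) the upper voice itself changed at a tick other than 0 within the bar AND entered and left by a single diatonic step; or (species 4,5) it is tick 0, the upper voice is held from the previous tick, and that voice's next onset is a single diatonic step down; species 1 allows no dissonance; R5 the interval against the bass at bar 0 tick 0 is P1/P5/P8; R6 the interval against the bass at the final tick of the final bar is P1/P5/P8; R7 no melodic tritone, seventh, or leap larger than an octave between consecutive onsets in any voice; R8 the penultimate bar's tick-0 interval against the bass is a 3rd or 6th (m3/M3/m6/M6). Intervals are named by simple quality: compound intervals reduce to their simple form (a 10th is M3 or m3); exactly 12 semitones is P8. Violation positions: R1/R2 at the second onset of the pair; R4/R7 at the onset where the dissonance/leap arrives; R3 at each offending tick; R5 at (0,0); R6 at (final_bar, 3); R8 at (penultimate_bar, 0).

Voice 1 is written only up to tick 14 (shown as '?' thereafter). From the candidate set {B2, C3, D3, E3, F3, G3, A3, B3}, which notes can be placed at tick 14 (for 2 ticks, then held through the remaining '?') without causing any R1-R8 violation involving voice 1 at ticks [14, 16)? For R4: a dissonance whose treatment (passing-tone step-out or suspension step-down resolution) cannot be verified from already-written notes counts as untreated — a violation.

{B2, B3, D3, G3}

B2: legal
C3: violates R4
D3: legal
E3: violates R4
F3: violates R4
G3: legal
A3: violates R4
B3: legal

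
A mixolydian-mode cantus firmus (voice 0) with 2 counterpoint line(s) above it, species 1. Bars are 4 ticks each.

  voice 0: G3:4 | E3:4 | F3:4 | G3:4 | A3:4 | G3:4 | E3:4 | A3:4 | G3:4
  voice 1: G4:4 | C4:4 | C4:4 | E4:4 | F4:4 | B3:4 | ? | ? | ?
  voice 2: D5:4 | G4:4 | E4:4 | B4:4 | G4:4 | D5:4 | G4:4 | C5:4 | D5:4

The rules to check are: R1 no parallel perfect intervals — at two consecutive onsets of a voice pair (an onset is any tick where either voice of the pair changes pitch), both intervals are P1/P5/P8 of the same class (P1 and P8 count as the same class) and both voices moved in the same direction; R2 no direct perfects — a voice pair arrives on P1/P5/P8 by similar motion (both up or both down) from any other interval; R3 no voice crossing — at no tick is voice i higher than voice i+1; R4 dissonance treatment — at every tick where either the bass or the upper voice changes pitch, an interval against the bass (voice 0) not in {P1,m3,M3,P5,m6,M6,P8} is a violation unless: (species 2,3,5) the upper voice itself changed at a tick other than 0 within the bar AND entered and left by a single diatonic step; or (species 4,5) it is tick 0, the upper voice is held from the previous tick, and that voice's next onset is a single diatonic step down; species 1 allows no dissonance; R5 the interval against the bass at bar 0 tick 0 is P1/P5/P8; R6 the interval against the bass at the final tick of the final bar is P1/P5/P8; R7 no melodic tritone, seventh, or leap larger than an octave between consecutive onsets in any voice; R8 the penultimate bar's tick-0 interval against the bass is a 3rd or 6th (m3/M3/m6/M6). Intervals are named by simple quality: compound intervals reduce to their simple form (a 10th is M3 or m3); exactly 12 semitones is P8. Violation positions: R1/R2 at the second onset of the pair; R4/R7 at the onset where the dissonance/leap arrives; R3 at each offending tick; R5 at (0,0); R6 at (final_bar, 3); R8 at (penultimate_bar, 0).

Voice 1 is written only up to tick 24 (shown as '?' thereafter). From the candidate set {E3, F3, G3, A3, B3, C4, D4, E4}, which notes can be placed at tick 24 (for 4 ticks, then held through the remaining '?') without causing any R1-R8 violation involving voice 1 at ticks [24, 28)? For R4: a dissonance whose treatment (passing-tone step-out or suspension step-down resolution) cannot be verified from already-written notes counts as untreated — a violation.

{B3, C4, E4}

E3: violates R2
F3: violates R4,R7
G3: violates R2
A3: violates R4
B3: legal
C4: legal
D4: violates R4
E4: legal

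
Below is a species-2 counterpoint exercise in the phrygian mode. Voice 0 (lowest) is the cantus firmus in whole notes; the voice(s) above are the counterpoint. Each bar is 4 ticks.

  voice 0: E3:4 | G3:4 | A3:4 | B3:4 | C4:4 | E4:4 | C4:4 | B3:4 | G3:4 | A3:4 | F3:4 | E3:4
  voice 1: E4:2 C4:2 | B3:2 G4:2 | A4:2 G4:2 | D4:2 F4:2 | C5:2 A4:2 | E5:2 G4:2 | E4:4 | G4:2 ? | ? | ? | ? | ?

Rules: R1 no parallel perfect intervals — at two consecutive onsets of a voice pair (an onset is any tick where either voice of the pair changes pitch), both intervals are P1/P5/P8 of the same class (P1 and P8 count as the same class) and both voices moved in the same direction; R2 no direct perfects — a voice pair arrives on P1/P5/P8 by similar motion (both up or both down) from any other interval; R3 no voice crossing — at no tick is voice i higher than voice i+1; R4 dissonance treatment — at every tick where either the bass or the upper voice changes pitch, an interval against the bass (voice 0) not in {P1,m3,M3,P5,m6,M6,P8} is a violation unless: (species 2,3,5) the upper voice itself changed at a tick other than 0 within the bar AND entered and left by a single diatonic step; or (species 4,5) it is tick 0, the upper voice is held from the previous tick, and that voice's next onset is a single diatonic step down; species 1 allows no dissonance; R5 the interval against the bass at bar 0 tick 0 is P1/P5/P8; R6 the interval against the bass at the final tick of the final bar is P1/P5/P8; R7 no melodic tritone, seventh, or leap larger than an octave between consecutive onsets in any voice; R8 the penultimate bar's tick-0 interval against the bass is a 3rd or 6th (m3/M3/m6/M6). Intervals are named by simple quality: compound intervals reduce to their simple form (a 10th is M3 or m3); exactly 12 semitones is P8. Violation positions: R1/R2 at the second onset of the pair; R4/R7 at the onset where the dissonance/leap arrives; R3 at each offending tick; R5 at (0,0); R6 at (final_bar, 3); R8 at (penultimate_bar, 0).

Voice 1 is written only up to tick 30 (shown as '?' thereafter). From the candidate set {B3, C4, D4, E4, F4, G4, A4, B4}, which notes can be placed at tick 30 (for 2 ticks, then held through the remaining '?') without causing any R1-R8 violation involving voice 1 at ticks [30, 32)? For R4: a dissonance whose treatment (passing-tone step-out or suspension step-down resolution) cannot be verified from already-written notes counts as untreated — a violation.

B3: legal
C4: violates R4
D4: legal
E4: violates R4
F4: violates R4
G4: legal
A4: violates R4
B4: legal

{B3, B4, D4, G4}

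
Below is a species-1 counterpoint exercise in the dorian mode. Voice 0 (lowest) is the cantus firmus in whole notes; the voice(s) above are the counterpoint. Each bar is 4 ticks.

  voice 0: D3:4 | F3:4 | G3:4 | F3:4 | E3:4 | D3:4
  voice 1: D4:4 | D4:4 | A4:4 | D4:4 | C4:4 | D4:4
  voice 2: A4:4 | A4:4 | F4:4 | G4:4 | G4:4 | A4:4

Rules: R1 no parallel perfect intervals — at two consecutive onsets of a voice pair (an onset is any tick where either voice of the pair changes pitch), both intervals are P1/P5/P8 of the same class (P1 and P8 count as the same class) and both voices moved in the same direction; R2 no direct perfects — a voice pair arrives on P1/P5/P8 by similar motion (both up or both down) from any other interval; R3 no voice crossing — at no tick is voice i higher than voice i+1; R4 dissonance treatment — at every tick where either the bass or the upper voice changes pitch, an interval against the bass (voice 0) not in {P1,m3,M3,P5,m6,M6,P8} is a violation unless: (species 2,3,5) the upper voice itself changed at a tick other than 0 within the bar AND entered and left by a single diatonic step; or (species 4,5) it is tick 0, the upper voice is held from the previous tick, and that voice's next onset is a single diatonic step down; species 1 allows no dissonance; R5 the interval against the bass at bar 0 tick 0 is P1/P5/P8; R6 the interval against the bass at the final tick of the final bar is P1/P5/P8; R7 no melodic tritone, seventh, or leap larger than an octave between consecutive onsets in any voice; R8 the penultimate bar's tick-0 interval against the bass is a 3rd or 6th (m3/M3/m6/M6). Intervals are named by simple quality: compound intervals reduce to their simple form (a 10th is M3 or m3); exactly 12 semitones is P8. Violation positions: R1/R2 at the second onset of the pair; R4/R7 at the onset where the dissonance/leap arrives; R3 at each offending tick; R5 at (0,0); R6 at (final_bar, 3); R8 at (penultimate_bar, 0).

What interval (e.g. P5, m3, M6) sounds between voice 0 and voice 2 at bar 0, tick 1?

voice 0=D3 voice 2=A4 -> P5

P5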